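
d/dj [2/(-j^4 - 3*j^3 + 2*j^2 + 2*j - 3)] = 2*(4*j^3 + 9*j^2 - 4*j - 2)/(j^4 + 3*j^3 - 2*j^2 - 2*j + 3)^2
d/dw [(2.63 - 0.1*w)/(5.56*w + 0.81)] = (-81.753128*w - 11.910078)/(5.56*w + 0.81)^3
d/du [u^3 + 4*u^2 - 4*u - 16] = 3*u^2 + 8*u - 4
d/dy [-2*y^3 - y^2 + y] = -6*y^2 - 2*y + 1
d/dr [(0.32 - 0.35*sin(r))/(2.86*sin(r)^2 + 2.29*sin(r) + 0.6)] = (1.001*sin(r)^2 - 1.8304*sin(r) - 0.9428)*cos(r)/(8.1796*sin(r)^4 + 13.0988*sin(r)^3 + 8.6761*sin(r)^2 + 2.748*sin(r) + 0.36)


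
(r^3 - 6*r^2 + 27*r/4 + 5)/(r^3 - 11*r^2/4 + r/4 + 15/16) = 4*(r - 4)/(4*r - 3)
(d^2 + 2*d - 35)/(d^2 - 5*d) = (d + 7)/d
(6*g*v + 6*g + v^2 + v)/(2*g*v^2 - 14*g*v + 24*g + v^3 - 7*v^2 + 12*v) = (6*g*v + 6*g + v^2 + v)/(2*g*v^2 - 14*g*v + 24*g + v^3 - 7*v^2 + 12*v)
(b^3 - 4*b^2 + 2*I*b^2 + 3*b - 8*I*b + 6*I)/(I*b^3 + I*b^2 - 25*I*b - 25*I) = (-I*b^3 + b^2*(2 + 4*I) + b*(-8 - 3*I) + 6)/(b^3 + b^2 - 25*b - 25)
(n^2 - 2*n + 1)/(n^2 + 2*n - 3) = (n - 1)/(n + 3)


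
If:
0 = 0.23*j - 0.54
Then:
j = 2.35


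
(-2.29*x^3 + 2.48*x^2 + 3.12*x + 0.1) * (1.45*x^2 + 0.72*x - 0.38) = -3.3205*x^5 + 1.9472*x^4 + 7.1798*x^3 + 1.449*x^2 - 1.1136*x - 0.038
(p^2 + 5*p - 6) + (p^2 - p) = 2*p^2 + 4*p - 6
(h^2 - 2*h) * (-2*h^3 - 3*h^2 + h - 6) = -2*h^5 + h^4 + 7*h^3 - 8*h^2 + 12*h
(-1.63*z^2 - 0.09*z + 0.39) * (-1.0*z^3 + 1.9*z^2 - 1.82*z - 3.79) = 1.63*z^5 - 3.007*z^4 + 2.4056*z^3 + 7.0825*z^2 - 0.3687*z - 1.4781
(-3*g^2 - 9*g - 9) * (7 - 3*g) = 9*g^3 + 6*g^2 - 36*g - 63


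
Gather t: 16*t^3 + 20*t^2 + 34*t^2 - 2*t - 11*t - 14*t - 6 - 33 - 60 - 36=16*t^3 + 54*t^2 - 27*t - 135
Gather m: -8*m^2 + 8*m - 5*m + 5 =-8*m^2 + 3*m + 5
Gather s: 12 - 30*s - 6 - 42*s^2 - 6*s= -42*s^2 - 36*s + 6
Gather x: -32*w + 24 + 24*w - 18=6 - 8*w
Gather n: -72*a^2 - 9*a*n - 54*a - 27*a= -72*a^2 - 9*a*n - 81*a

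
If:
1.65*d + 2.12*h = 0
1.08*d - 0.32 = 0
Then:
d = 0.30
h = -0.23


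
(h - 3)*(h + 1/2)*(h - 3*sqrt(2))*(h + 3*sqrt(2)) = h^4 - 5*h^3/2 - 39*h^2/2 + 45*h + 27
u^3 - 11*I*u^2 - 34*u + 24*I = (u - 6*I)*(u - 4*I)*(u - I)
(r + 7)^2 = r^2 + 14*r + 49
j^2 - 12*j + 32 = (j - 8)*(j - 4)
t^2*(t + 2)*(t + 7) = t^4 + 9*t^3 + 14*t^2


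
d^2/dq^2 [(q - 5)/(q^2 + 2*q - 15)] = 2*(3*(1 - q)*(q^2 + 2*q - 15) + 4*(q - 5)*(q + 1)^2)/(q^2 + 2*q - 15)^3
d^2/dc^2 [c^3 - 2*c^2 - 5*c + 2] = 6*c - 4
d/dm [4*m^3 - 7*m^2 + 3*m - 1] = 12*m^2 - 14*m + 3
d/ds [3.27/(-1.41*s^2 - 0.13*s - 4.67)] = (9.2214*s + 0.4251)/(1.41*s^2 + 0.13*s + 4.67)^2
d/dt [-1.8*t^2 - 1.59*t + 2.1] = -3.6*t - 1.59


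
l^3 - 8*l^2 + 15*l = l*(l - 5)*(l - 3)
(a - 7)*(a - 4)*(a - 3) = a^3 - 14*a^2 + 61*a - 84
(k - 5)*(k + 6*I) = k^2 - 5*k + 6*I*k - 30*I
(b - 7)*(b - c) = b^2 - b*c - 7*b + 7*c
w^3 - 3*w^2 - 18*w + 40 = (w - 5)*(w - 2)*(w + 4)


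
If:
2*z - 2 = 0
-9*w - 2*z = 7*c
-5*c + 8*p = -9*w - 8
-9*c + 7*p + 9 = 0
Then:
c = -5/2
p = -9/2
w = 31/18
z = 1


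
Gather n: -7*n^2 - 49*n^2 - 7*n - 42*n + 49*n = -56*n^2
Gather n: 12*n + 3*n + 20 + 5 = 15*n + 25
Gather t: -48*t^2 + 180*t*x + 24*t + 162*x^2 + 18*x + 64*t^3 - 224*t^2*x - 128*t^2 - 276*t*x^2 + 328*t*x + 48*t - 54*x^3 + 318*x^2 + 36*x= 64*t^3 + t^2*(-224*x - 176) + t*(-276*x^2 + 508*x + 72) - 54*x^3 + 480*x^2 + 54*x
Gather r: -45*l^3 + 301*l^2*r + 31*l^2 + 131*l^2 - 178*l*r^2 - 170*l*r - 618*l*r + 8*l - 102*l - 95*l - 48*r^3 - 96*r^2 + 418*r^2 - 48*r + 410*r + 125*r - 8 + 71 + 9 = -45*l^3 + 162*l^2 - 189*l - 48*r^3 + r^2*(322 - 178*l) + r*(301*l^2 - 788*l + 487) + 72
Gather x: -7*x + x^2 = x^2 - 7*x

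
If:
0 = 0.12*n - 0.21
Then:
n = 1.75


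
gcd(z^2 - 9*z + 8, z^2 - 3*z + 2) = z - 1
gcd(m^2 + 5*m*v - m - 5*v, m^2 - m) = m - 1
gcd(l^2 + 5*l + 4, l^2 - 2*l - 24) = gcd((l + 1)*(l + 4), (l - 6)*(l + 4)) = l + 4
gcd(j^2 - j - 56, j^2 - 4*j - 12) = 1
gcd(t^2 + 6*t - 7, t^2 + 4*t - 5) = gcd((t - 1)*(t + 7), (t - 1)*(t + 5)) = t - 1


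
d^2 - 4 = (d - 2)*(d + 2)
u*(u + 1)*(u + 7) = u^3 + 8*u^2 + 7*u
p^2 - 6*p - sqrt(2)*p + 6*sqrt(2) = (p - 6)*(p - sqrt(2))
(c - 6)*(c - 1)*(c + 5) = c^3 - 2*c^2 - 29*c + 30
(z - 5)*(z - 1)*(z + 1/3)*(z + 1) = z^4 - 14*z^3/3 - 8*z^2/3 + 14*z/3 + 5/3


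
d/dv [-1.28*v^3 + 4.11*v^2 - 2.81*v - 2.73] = -3.84*v^2 + 8.22*v - 2.81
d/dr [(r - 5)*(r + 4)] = 2*r - 1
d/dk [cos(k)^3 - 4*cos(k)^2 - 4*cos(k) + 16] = (-3*cos(k)^2 + 8*cos(k) + 4)*sin(k)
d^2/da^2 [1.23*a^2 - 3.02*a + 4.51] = 2.46000000000000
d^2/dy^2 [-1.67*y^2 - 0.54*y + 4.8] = -3.34000000000000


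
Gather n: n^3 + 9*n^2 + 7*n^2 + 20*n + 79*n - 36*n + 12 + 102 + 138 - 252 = n^3 + 16*n^2 + 63*n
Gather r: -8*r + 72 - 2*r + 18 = 90 - 10*r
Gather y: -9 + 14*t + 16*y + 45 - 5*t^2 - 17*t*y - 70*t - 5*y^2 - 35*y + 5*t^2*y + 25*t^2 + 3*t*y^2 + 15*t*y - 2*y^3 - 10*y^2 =20*t^2 - 56*t - 2*y^3 + y^2*(3*t - 15) + y*(5*t^2 - 2*t - 19) + 36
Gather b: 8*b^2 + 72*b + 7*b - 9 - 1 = 8*b^2 + 79*b - 10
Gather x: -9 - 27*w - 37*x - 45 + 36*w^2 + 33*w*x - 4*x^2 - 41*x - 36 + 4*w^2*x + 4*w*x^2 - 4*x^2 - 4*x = 36*w^2 - 27*w + x^2*(4*w - 8) + x*(4*w^2 + 33*w - 82) - 90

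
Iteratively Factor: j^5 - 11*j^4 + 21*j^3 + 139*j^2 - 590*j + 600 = (j - 5)*(j^4 - 6*j^3 - 9*j^2 + 94*j - 120) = (j - 5)*(j + 4)*(j^3 - 10*j^2 + 31*j - 30) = (j - 5)*(j - 3)*(j + 4)*(j^2 - 7*j + 10) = (j - 5)^2*(j - 3)*(j + 4)*(j - 2)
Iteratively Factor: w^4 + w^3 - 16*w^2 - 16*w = (w + 1)*(w^3 - 16*w) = w*(w + 1)*(w^2 - 16) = w*(w + 1)*(w + 4)*(w - 4)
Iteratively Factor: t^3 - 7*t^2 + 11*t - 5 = (t - 1)*(t^2 - 6*t + 5) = (t - 5)*(t - 1)*(t - 1)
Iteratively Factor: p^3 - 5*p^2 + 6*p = (p - 3)*(p^2 - 2*p) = p*(p - 3)*(p - 2)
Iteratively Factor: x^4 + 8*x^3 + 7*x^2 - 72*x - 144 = (x + 4)*(x^3 + 4*x^2 - 9*x - 36) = (x + 4)^2*(x^2 - 9) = (x - 3)*(x + 4)^2*(x + 3)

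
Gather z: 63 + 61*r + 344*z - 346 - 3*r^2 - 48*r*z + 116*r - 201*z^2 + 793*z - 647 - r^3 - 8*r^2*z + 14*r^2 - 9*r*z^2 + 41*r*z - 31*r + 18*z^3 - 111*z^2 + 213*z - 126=-r^3 + 11*r^2 + 146*r + 18*z^3 + z^2*(-9*r - 312) + z*(-8*r^2 - 7*r + 1350) - 1056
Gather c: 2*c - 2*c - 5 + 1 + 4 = 0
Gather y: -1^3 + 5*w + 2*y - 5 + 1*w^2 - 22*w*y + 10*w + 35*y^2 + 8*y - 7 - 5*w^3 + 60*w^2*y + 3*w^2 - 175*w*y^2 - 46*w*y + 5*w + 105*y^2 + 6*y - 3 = -5*w^3 + 4*w^2 + 20*w + y^2*(140 - 175*w) + y*(60*w^2 - 68*w + 16) - 16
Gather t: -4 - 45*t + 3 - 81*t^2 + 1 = -81*t^2 - 45*t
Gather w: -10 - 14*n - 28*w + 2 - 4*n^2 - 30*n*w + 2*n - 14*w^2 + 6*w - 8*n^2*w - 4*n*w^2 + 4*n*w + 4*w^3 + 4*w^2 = -4*n^2 - 12*n + 4*w^3 + w^2*(-4*n - 10) + w*(-8*n^2 - 26*n - 22) - 8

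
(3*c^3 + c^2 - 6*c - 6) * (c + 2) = 3*c^4 + 7*c^3 - 4*c^2 - 18*c - 12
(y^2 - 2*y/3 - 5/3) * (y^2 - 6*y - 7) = y^4 - 20*y^3/3 - 14*y^2/3 + 44*y/3 + 35/3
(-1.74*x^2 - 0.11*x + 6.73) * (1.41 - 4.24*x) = 7.3776*x^3 - 1.987*x^2 - 28.6903*x + 9.4893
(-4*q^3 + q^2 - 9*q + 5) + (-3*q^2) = -4*q^3 - 2*q^2 - 9*q + 5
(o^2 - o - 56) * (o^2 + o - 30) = o^4 - 87*o^2 - 26*o + 1680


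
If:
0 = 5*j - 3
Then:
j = 3/5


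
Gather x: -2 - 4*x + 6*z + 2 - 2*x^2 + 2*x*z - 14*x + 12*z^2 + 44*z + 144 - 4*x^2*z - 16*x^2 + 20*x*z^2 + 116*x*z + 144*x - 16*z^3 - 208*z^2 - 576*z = x^2*(-4*z - 18) + x*(20*z^2 + 118*z + 126) - 16*z^3 - 196*z^2 - 526*z + 144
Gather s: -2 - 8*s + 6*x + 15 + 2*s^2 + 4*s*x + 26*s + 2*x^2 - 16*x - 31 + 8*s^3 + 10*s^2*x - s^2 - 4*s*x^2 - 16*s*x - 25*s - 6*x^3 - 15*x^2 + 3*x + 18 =8*s^3 + s^2*(10*x + 1) + s*(-4*x^2 - 12*x - 7) - 6*x^3 - 13*x^2 - 7*x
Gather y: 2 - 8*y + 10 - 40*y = 12 - 48*y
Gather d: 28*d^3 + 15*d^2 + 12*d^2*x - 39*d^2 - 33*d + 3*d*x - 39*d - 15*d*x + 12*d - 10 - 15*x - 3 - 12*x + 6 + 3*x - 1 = 28*d^3 + d^2*(12*x - 24) + d*(-12*x - 60) - 24*x - 8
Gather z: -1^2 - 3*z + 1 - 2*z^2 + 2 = -2*z^2 - 3*z + 2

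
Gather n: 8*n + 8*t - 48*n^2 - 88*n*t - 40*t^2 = -48*n^2 + n*(8 - 88*t) - 40*t^2 + 8*t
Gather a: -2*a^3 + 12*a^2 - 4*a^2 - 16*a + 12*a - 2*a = -2*a^3 + 8*a^2 - 6*a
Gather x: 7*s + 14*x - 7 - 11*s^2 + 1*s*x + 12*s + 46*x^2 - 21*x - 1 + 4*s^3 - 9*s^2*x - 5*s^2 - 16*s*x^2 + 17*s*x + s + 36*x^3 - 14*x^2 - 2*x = 4*s^3 - 16*s^2 + 20*s + 36*x^3 + x^2*(32 - 16*s) + x*(-9*s^2 + 18*s - 9) - 8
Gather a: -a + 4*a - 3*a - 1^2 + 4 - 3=0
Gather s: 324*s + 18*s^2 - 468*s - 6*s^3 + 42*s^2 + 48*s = -6*s^3 + 60*s^2 - 96*s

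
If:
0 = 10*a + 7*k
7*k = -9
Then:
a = 9/10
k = -9/7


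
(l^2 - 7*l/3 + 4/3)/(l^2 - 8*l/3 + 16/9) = 3*(l - 1)/(3*l - 4)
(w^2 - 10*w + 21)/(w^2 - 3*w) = (w - 7)/w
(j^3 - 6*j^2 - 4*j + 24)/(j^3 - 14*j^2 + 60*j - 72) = (j + 2)/(j - 6)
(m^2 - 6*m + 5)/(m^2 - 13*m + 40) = (m - 1)/(m - 8)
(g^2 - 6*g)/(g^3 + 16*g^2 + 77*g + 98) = g*(g - 6)/(g^3 + 16*g^2 + 77*g + 98)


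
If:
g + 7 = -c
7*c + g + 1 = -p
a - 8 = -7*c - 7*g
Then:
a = 57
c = 1 - p/6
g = p/6 - 8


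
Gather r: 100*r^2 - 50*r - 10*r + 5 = 100*r^2 - 60*r + 5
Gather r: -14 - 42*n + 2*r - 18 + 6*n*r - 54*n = -96*n + r*(6*n + 2) - 32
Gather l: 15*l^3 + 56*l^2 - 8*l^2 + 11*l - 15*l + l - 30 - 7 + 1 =15*l^3 + 48*l^2 - 3*l - 36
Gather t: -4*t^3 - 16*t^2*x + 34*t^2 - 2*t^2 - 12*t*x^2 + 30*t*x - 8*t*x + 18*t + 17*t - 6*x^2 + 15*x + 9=-4*t^3 + t^2*(32 - 16*x) + t*(-12*x^2 + 22*x + 35) - 6*x^2 + 15*x + 9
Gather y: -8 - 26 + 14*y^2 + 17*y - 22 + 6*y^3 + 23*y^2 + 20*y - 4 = 6*y^3 + 37*y^2 + 37*y - 60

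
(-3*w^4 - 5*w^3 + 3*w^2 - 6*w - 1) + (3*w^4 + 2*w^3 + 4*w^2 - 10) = -3*w^3 + 7*w^2 - 6*w - 11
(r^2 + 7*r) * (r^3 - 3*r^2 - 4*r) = r^5 + 4*r^4 - 25*r^3 - 28*r^2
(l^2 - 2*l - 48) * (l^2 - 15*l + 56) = l^4 - 17*l^3 + 38*l^2 + 608*l - 2688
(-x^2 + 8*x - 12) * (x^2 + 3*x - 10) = -x^4 + 5*x^3 + 22*x^2 - 116*x + 120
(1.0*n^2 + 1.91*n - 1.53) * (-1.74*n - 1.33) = -1.74*n^3 - 4.6534*n^2 + 0.1219*n + 2.0349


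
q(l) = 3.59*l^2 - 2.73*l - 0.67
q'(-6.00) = -45.81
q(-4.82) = 95.89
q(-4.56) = 86.43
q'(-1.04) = -10.20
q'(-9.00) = -67.35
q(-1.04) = 6.05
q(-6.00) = 144.95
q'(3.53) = 22.62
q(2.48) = 14.64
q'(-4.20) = -32.89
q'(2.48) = 15.08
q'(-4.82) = -37.34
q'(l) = 7.18*l - 2.73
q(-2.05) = 20.01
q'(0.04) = -2.44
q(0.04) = -0.77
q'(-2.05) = -17.45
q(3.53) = 34.43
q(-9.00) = 314.69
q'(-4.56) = -35.47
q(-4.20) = 74.12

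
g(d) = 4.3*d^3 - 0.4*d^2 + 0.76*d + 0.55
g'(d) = 12.9*d^2 - 0.8*d + 0.76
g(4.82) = 476.43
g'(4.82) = 296.60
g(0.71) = 2.43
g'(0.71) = 6.69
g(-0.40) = -0.09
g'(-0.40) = 3.14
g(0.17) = 0.69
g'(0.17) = 1.00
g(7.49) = 1790.62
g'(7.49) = 718.46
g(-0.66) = -1.36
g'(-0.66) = 6.91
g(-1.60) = -19.30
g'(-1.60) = 35.06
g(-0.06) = 0.50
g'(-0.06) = 0.85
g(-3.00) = -121.43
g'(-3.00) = 119.26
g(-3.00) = -121.43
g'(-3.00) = 119.26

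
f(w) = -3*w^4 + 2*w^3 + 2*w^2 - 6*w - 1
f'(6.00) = -2358.00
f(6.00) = -3421.00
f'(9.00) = -8232.00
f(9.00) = -18118.00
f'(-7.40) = 5155.65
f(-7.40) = -9653.50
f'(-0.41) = -5.80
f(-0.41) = 1.57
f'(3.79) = -557.93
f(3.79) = -505.11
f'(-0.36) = -6.10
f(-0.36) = 1.28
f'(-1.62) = 54.28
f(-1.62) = -15.20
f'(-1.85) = 83.11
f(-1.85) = -30.86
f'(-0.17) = -6.45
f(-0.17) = 0.07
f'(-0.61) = -3.48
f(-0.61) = 2.53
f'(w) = -12*w^3 + 6*w^2 + 4*w - 6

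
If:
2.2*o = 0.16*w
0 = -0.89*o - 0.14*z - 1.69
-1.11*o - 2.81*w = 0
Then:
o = 0.00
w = 0.00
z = -12.07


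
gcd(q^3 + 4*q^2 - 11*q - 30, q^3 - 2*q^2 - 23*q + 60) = q^2 + 2*q - 15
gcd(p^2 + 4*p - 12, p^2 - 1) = 1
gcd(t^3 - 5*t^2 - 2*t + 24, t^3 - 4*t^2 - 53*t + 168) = t - 3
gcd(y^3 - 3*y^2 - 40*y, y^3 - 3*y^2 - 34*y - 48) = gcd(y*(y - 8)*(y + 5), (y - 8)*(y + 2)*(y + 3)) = y - 8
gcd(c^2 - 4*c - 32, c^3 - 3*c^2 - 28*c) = c + 4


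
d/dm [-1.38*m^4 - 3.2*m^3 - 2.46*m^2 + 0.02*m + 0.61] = -5.52*m^3 - 9.6*m^2 - 4.92*m + 0.02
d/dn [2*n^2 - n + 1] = 4*n - 1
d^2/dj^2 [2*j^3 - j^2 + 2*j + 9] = 12*j - 2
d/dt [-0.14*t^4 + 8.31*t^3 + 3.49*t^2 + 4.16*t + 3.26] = -0.56*t^3 + 24.93*t^2 + 6.98*t + 4.16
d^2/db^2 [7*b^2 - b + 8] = 14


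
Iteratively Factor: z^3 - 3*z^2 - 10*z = (z - 5)*(z^2 + 2*z) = (z - 5)*(z + 2)*(z)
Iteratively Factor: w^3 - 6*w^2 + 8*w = (w - 4)*(w^2 - 2*w) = (w - 4)*(w - 2)*(w)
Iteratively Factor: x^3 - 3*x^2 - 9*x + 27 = (x - 3)*(x^2 - 9) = (x - 3)^2*(x + 3)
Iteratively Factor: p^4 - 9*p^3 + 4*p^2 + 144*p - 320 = (p - 4)*(p^3 - 5*p^2 - 16*p + 80) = (p - 5)*(p - 4)*(p^2 - 16) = (p - 5)*(p - 4)^2*(p + 4)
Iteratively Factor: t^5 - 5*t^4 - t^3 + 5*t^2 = (t)*(t^4 - 5*t^3 - t^2 + 5*t) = t*(t + 1)*(t^3 - 6*t^2 + 5*t) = t^2*(t + 1)*(t^2 - 6*t + 5) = t^2*(t - 1)*(t + 1)*(t - 5)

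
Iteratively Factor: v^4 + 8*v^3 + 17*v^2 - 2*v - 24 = (v + 2)*(v^3 + 6*v^2 + 5*v - 12) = (v + 2)*(v + 3)*(v^2 + 3*v - 4) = (v + 2)*(v + 3)*(v + 4)*(v - 1)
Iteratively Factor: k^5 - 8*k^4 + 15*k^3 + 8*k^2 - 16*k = (k - 4)*(k^4 - 4*k^3 - k^2 + 4*k) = (k - 4)^2*(k^3 - k) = (k - 4)^2*(k - 1)*(k^2 + k) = (k - 4)^2*(k - 1)*(k + 1)*(k)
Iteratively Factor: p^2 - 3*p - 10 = (p - 5)*(p + 2)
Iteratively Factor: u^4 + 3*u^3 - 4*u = (u + 2)*(u^3 + u^2 - 2*u) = u*(u + 2)*(u^2 + u - 2) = u*(u - 1)*(u + 2)*(u + 2)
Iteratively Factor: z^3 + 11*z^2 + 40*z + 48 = (z + 3)*(z^2 + 8*z + 16) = (z + 3)*(z + 4)*(z + 4)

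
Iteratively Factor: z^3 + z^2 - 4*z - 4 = (z + 2)*(z^2 - z - 2) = (z + 1)*(z + 2)*(z - 2)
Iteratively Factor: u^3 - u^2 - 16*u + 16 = (u - 4)*(u^2 + 3*u - 4) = (u - 4)*(u + 4)*(u - 1)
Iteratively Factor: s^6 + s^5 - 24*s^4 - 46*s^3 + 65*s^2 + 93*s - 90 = (s + 2)*(s^5 - s^4 - 22*s^3 - 2*s^2 + 69*s - 45) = (s - 1)*(s + 2)*(s^4 - 22*s^2 - 24*s + 45) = (s - 1)^2*(s + 2)*(s^3 + s^2 - 21*s - 45) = (s - 5)*(s - 1)^2*(s + 2)*(s^2 + 6*s + 9) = (s - 5)*(s - 1)^2*(s + 2)*(s + 3)*(s + 3)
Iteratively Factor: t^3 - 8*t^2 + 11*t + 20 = (t + 1)*(t^2 - 9*t + 20) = (t - 4)*(t + 1)*(t - 5)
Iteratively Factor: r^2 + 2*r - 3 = (r - 1)*(r + 3)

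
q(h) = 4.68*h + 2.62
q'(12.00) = 4.68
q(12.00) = 58.78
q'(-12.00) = 4.68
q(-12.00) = -53.54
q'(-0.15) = 4.68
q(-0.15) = 1.92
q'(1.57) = 4.68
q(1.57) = 9.97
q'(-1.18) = 4.68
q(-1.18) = -2.90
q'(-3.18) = 4.68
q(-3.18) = -12.26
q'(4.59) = 4.68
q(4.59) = 24.10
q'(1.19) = 4.68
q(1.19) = 8.19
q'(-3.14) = 4.68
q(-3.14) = -12.08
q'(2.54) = 4.68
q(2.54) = 14.51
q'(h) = 4.68000000000000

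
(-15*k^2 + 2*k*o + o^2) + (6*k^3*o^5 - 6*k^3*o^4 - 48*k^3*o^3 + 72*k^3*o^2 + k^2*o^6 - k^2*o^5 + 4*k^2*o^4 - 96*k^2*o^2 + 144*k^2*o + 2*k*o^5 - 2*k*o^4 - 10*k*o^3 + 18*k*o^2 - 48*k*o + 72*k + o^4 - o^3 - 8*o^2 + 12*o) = 6*k^3*o^5 - 6*k^3*o^4 - 48*k^3*o^3 + 72*k^3*o^2 + k^2*o^6 - k^2*o^5 + 4*k^2*o^4 - 96*k^2*o^2 + 144*k^2*o - 15*k^2 + 2*k*o^5 - 2*k*o^4 - 10*k*o^3 + 18*k*o^2 - 46*k*o + 72*k + o^4 - o^3 - 7*o^2 + 12*o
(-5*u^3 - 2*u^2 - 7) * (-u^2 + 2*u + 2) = 5*u^5 - 8*u^4 - 14*u^3 + 3*u^2 - 14*u - 14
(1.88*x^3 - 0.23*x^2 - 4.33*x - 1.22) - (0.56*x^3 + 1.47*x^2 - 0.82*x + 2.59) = 1.32*x^3 - 1.7*x^2 - 3.51*x - 3.81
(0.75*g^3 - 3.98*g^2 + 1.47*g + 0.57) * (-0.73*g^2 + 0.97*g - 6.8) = -0.5475*g^5 + 3.6329*g^4 - 10.0337*g^3 + 28.0738*g^2 - 9.4431*g - 3.876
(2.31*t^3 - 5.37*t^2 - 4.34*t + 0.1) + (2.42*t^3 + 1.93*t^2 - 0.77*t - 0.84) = 4.73*t^3 - 3.44*t^2 - 5.11*t - 0.74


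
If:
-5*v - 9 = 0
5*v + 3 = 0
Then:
No Solution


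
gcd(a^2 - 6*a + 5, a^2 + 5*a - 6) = a - 1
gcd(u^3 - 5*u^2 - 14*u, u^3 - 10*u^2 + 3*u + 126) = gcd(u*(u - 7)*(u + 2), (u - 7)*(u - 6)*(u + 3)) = u - 7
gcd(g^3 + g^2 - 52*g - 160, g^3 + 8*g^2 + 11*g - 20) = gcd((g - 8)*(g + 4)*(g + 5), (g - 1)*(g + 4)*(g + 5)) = g^2 + 9*g + 20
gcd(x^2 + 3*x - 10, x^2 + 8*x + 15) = x + 5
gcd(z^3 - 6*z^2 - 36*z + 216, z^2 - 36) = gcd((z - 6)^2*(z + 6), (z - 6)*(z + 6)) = z^2 - 36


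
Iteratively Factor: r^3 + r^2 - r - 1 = (r + 1)*(r^2 - 1) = (r + 1)^2*(r - 1)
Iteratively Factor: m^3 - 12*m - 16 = (m - 4)*(m^2 + 4*m + 4) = (m - 4)*(m + 2)*(m + 2)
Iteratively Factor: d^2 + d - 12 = (d + 4)*(d - 3)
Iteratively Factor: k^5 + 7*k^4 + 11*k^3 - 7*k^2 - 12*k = (k + 3)*(k^4 + 4*k^3 - k^2 - 4*k) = (k - 1)*(k + 3)*(k^3 + 5*k^2 + 4*k) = (k - 1)*(k + 1)*(k + 3)*(k^2 + 4*k) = k*(k - 1)*(k + 1)*(k + 3)*(k + 4)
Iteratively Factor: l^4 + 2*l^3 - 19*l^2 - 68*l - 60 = (l + 2)*(l^3 - 19*l - 30) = (l + 2)^2*(l^2 - 2*l - 15) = (l - 5)*(l + 2)^2*(l + 3)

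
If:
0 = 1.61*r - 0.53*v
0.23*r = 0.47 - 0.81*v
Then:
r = 0.17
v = 0.53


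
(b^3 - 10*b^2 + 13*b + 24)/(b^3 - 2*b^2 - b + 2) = (b^2 - 11*b + 24)/(b^2 - 3*b + 2)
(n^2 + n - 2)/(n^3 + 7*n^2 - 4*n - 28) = (n - 1)/(n^2 + 5*n - 14)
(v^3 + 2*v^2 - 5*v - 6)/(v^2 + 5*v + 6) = (v^2 - v - 2)/(v + 2)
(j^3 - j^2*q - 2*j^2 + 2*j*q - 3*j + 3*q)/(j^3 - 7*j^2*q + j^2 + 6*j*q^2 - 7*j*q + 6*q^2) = (3 - j)/(-j + 6*q)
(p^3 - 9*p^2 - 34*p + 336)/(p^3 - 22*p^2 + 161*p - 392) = (p + 6)/(p - 7)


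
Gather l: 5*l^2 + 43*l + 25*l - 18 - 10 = 5*l^2 + 68*l - 28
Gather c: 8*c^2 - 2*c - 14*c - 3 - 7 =8*c^2 - 16*c - 10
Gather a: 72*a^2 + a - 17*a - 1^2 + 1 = 72*a^2 - 16*a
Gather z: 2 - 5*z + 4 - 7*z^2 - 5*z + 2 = -7*z^2 - 10*z + 8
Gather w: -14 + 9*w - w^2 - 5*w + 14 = -w^2 + 4*w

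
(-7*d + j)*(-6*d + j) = 42*d^2 - 13*d*j + j^2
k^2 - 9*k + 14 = (k - 7)*(k - 2)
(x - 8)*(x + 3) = x^2 - 5*x - 24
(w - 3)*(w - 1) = w^2 - 4*w + 3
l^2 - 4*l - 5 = (l - 5)*(l + 1)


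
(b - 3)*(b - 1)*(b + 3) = b^3 - b^2 - 9*b + 9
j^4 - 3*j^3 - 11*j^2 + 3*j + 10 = (j - 5)*(j - 1)*(j + 1)*(j + 2)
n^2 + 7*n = n*(n + 7)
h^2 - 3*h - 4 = (h - 4)*(h + 1)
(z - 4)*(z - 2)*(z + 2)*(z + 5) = z^4 + z^3 - 24*z^2 - 4*z + 80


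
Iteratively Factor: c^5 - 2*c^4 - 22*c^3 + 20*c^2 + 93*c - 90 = (c - 2)*(c^4 - 22*c^2 - 24*c + 45) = (c - 2)*(c + 3)*(c^3 - 3*c^2 - 13*c + 15) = (c - 5)*(c - 2)*(c + 3)*(c^2 + 2*c - 3) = (c - 5)*(c - 2)*(c + 3)^2*(c - 1)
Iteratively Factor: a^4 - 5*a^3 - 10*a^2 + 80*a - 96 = (a - 2)*(a^3 - 3*a^2 - 16*a + 48) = (a - 4)*(a - 2)*(a^2 + a - 12) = (a - 4)*(a - 3)*(a - 2)*(a + 4)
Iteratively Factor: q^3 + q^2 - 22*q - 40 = (q - 5)*(q^2 + 6*q + 8) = (q - 5)*(q + 4)*(q + 2)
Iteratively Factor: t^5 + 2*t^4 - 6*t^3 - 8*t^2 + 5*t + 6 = (t - 2)*(t^4 + 4*t^3 + 2*t^2 - 4*t - 3) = (t - 2)*(t + 1)*(t^3 + 3*t^2 - t - 3) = (t - 2)*(t + 1)^2*(t^2 + 2*t - 3) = (t - 2)*(t - 1)*(t + 1)^2*(t + 3)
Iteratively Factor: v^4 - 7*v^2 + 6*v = (v - 2)*(v^3 + 2*v^2 - 3*v) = (v - 2)*(v + 3)*(v^2 - v) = (v - 2)*(v - 1)*(v + 3)*(v)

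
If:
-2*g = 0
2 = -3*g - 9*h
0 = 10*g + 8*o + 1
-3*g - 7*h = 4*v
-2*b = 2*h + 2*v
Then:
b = -1/6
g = 0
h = -2/9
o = -1/8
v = 7/18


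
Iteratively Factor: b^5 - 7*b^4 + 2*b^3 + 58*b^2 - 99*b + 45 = (b - 1)*(b^4 - 6*b^3 - 4*b^2 + 54*b - 45) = (b - 1)*(b + 3)*(b^3 - 9*b^2 + 23*b - 15) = (b - 1)^2*(b + 3)*(b^2 - 8*b + 15) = (b - 5)*(b - 1)^2*(b + 3)*(b - 3)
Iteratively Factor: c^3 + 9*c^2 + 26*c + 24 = (c + 4)*(c^2 + 5*c + 6) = (c + 3)*(c + 4)*(c + 2)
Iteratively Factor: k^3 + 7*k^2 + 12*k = (k + 3)*(k^2 + 4*k) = (k + 3)*(k + 4)*(k)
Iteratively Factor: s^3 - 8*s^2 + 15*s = (s - 3)*(s^2 - 5*s) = s*(s - 3)*(s - 5)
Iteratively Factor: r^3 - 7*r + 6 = (r - 1)*(r^2 + r - 6) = (r - 2)*(r - 1)*(r + 3)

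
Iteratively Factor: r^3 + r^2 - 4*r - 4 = (r + 1)*(r^2 - 4) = (r + 1)*(r + 2)*(r - 2)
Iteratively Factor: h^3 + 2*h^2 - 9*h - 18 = (h + 3)*(h^2 - h - 6) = (h - 3)*(h + 3)*(h + 2)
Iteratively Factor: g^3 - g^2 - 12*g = (g)*(g^2 - g - 12) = g*(g + 3)*(g - 4)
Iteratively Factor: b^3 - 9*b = (b + 3)*(b^2 - 3*b) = b*(b + 3)*(b - 3)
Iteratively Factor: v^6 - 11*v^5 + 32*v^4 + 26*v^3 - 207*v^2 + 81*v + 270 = (v - 3)*(v^5 - 8*v^4 + 8*v^3 + 50*v^2 - 57*v - 90) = (v - 3)*(v + 2)*(v^4 - 10*v^3 + 28*v^2 - 6*v - 45) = (v - 3)*(v + 1)*(v + 2)*(v^3 - 11*v^2 + 39*v - 45) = (v - 5)*(v - 3)*(v + 1)*(v + 2)*(v^2 - 6*v + 9) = (v - 5)*(v - 3)^2*(v + 1)*(v + 2)*(v - 3)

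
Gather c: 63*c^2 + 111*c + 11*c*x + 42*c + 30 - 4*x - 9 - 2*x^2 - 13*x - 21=63*c^2 + c*(11*x + 153) - 2*x^2 - 17*x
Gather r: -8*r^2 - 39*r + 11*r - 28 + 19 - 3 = -8*r^2 - 28*r - 12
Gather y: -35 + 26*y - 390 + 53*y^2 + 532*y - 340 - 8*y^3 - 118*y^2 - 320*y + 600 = -8*y^3 - 65*y^2 + 238*y - 165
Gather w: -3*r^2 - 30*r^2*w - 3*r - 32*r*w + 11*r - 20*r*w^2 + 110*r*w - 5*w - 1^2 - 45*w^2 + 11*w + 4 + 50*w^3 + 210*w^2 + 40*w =-3*r^2 + 8*r + 50*w^3 + w^2*(165 - 20*r) + w*(-30*r^2 + 78*r + 46) + 3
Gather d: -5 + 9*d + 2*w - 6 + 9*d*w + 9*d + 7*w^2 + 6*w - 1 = d*(9*w + 18) + 7*w^2 + 8*w - 12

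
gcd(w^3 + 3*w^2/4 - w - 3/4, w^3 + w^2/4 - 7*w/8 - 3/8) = w^2 - w/4 - 3/4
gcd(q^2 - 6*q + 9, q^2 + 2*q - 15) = q - 3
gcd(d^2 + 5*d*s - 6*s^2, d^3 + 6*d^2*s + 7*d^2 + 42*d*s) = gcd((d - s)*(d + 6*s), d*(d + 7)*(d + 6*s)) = d + 6*s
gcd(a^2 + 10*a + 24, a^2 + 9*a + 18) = a + 6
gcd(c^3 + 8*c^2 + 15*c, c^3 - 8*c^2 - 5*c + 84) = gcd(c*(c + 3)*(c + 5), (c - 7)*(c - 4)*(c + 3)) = c + 3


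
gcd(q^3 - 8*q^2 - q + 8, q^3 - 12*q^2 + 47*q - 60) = 1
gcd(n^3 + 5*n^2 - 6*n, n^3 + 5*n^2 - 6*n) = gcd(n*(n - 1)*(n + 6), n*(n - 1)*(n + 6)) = n^3 + 5*n^2 - 6*n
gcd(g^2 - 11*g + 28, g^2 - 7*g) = g - 7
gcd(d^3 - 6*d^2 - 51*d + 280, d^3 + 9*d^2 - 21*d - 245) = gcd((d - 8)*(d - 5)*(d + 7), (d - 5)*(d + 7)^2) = d^2 + 2*d - 35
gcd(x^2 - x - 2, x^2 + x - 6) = x - 2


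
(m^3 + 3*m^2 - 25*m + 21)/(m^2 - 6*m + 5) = (m^2 + 4*m - 21)/(m - 5)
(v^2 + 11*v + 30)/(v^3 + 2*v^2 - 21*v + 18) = (v + 5)/(v^2 - 4*v + 3)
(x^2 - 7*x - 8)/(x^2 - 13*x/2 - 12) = 2*(x + 1)/(2*x + 3)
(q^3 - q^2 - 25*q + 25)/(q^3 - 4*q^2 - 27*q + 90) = (q^2 - 6*q + 5)/(q^2 - 9*q + 18)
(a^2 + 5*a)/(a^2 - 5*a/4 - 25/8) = 8*a*(a + 5)/(8*a^2 - 10*a - 25)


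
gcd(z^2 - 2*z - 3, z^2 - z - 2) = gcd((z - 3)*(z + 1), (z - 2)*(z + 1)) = z + 1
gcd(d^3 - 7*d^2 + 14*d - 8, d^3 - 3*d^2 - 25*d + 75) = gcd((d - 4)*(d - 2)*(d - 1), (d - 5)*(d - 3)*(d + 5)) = 1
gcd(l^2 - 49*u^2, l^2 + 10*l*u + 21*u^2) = l + 7*u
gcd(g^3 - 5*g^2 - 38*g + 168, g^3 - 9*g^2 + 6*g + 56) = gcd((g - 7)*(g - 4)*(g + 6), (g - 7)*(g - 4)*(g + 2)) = g^2 - 11*g + 28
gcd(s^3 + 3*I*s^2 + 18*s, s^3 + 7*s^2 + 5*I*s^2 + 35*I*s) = s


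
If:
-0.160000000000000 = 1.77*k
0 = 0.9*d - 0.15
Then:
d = 0.17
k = -0.09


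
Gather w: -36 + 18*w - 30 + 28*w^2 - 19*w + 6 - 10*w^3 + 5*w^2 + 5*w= -10*w^3 + 33*w^2 + 4*w - 60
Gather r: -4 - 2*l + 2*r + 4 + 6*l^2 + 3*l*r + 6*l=6*l^2 + 4*l + r*(3*l + 2)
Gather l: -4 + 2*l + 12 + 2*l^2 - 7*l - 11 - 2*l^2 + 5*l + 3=0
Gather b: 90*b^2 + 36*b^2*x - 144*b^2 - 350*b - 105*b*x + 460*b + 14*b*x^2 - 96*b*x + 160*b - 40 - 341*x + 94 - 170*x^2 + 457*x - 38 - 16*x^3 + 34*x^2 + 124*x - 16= b^2*(36*x - 54) + b*(14*x^2 - 201*x + 270) - 16*x^3 - 136*x^2 + 240*x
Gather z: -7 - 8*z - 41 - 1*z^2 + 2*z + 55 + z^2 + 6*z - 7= 0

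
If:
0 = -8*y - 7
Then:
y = -7/8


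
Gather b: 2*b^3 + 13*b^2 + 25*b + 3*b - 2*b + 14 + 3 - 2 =2*b^3 + 13*b^2 + 26*b + 15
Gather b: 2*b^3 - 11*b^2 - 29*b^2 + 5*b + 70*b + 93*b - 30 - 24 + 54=2*b^3 - 40*b^2 + 168*b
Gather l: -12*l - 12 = -12*l - 12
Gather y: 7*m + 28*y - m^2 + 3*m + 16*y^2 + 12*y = -m^2 + 10*m + 16*y^2 + 40*y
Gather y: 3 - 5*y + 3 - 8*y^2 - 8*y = -8*y^2 - 13*y + 6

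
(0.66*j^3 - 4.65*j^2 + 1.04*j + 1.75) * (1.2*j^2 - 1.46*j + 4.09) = 0.792*j^5 - 6.5436*j^4 + 10.7364*j^3 - 18.4369*j^2 + 1.6986*j + 7.1575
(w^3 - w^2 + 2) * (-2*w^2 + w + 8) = -2*w^5 + 3*w^4 + 7*w^3 - 12*w^2 + 2*w + 16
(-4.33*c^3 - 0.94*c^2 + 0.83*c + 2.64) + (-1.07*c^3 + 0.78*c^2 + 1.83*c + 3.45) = -5.4*c^3 - 0.16*c^2 + 2.66*c + 6.09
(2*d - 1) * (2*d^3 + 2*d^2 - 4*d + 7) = 4*d^4 + 2*d^3 - 10*d^2 + 18*d - 7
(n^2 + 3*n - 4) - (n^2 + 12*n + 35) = -9*n - 39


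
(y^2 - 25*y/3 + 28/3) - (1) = y^2 - 25*y/3 + 25/3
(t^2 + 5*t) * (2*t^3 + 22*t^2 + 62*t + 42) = 2*t^5 + 32*t^4 + 172*t^3 + 352*t^2 + 210*t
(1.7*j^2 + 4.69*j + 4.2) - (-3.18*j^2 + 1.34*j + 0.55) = 4.88*j^2 + 3.35*j + 3.65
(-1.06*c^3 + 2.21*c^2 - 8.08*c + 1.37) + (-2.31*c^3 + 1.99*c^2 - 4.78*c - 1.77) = -3.37*c^3 + 4.2*c^2 - 12.86*c - 0.4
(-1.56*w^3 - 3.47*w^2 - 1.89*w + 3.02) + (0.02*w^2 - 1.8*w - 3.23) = -1.56*w^3 - 3.45*w^2 - 3.69*w - 0.21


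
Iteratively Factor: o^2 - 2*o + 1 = (o - 1)*(o - 1)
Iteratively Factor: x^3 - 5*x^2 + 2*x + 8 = (x - 2)*(x^2 - 3*x - 4) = (x - 4)*(x - 2)*(x + 1)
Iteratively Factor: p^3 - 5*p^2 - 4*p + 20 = (p - 5)*(p^2 - 4) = (p - 5)*(p + 2)*(p - 2)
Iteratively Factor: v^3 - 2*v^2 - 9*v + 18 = (v + 3)*(v^2 - 5*v + 6) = (v - 2)*(v + 3)*(v - 3)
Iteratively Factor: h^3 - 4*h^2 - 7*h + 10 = (h - 5)*(h^2 + h - 2) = (h - 5)*(h - 1)*(h + 2)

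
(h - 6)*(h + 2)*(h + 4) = h^3 - 28*h - 48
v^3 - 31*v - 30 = (v - 6)*(v + 1)*(v + 5)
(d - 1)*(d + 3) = d^2 + 2*d - 3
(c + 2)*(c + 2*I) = c^2 + 2*c + 2*I*c + 4*I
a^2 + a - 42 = (a - 6)*(a + 7)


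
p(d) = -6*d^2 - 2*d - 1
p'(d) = -12*d - 2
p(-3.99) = -88.54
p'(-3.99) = 45.88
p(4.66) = -140.61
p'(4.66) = -57.92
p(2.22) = -35.01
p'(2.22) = -28.64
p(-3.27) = -58.62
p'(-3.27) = 37.24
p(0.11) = -1.29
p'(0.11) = -3.32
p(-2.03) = -21.67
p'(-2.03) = 22.36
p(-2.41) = -31.03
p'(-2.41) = 26.92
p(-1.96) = -20.13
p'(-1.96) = 21.52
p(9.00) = -505.00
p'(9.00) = -110.00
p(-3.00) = -49.00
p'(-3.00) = 34.00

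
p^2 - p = p*(p - 1)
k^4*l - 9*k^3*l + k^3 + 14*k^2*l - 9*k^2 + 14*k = k*(k - 7)*(k - 2)*(k*l + 1)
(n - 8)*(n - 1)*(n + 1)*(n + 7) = n^4 - n^3 - 57*n^2 + n + 56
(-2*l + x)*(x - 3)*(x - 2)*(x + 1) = -2*l*x^3 + 8*l*x^2 - 2*l*x - 12*l + x^4 - 4*x^3 + x^2 + 6*x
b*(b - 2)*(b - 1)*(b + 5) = b^4 + 2*b^3 - 13*b^2 + 10*b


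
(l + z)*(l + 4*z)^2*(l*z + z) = l^4*z + 9*l^3*z^2 + l^3*z + 24*l^2*z^3 + 9*l^2*z^2 + 16*l*z^4 + 24*l*z^3 + 16*z^4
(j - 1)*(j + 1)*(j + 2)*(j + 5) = j^4 + 7*j^3 + 9*j^2 - 7*j - 10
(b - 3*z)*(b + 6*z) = b^2 + 3*b*z - 18*z^2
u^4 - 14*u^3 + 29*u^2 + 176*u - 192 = (u - 8)^2*(u - 1)*(u + 3)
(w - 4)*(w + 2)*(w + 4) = w^3 + 2*w^2 - 16*w - 32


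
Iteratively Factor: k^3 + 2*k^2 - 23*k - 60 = (k - 5)*(k^2 + 7*k + 12) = (k - 5)*(k + 4)*(k + 3)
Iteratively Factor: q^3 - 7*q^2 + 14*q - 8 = (q - 4)*(q^2 - 3*q + 2) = (q - 4)*(q - 1)*(q - 2)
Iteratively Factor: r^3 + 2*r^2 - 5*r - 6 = (r - 2)*(r^2 + 4*r + 3) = (r - 2)*(r + 3)*(r + 1)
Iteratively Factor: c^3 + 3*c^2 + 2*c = (c + 1)*(c^2 + 2*c) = (c + 1)*(c + 2)*(c)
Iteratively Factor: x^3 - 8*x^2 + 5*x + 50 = (x - 5)*(x^2 - 3*x - 10) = (x - 5)^2*(x + 2)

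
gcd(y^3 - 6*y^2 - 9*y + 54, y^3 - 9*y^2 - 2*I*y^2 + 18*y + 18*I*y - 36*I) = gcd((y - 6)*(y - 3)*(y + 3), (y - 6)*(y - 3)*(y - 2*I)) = y^2 - 9*y + 18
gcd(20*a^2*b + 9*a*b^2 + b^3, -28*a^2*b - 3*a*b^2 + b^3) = 4*a*b + b^2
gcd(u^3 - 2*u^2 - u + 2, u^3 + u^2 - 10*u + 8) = u^2 - 3*u + 2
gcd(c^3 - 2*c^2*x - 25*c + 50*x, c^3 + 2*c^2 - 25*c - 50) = c^2 - 25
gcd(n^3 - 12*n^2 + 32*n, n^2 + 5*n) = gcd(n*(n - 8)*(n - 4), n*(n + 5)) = n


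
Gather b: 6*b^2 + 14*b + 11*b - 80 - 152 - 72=6*b^2 + 25*b - 304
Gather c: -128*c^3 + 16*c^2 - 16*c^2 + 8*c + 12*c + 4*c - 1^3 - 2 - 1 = -128*c^3 + 24*c - 4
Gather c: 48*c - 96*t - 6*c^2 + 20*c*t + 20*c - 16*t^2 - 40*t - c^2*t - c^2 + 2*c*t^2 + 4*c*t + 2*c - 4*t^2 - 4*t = c^2*(-t - 7) + c*(2*t^2 + 24*t + 70) - 20*t^2 - 140*t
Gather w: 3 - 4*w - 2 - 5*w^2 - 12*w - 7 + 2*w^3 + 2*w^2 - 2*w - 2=2*w^3 - 3*w^2 - 18*w - 8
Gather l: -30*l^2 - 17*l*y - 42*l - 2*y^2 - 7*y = -30*l^2 + l*(-17*y - 42) - 2*y^2 - 7*y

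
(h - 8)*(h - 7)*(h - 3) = h^3 - 18*h^2 + 101*h - 168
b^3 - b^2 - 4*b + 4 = (b - 2)*(b - 1)*(b + 2)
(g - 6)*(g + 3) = g^2 - 3*g - 18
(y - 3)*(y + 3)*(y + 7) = y^3 + 7*y^2 - 9*y - 63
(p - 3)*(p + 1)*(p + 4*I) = p^3 - 2*p^2 + 4*I*p^2 - 3*p - 8*I*p - 12*I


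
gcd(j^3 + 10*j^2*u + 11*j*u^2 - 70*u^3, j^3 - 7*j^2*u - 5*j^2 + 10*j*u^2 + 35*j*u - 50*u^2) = -j + 2*u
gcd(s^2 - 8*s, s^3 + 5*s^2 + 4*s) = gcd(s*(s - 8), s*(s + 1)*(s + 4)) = s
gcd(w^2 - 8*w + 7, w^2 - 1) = w - 1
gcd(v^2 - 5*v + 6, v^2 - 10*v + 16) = v - 2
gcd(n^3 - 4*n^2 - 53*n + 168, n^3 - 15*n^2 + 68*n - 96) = n^2 - 11*n + 24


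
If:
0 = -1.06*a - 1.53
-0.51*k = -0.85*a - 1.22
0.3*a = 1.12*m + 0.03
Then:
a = -1.44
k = -0.01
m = -0.41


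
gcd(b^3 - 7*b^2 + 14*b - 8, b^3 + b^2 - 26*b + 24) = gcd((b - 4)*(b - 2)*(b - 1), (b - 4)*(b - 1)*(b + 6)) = b^2 - 5*b + 4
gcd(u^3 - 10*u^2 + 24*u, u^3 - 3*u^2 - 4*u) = u^2 - 4*u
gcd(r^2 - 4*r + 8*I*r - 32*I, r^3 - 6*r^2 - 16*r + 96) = r - 4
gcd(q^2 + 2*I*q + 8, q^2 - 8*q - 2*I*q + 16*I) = q - 2*I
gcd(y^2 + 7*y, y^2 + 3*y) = y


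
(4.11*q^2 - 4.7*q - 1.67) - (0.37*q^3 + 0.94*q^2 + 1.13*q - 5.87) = -0.37*q^3 + 3.17*q^2 - 5.83*q + 4.2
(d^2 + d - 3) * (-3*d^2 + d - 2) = -3*d^4 - 2*d^3 + 8*d^2 - 5*d + 6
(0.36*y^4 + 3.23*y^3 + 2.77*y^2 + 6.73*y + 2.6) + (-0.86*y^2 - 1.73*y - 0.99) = 0.36*y^4 + 3.23*y^3 + 1.91*y^2 + 5.0*y + 1.61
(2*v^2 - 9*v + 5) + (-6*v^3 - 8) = -6*v^3 + 2*v^2 - 9*v - 3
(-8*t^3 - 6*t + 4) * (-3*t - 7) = 24*t^4 + 56*t^3 + 18*t^2 + 30*t - 28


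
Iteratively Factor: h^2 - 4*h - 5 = (h - 5)*(h + 1)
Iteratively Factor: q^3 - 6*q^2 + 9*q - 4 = (q - 4)*(q^2 - 2*q + 1) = (q - 4)*(q - 1)*(q - 1)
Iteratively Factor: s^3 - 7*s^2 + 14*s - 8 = (s - 1)*(s^2 - 6*s + 8) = (s - 2)*(s - 1)*(s - 4)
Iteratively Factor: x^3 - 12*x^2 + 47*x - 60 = (x - 4)*(x^2 - 8*x + 15) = (x - 4)*(x - 3)*(x - 5)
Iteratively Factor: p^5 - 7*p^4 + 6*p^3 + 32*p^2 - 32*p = (p - 1)*(p^4 - 6*p^3 + 32*p) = (p - 4)*(p - 1)*(p^3 - 2*p^2 - 8*p) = (p - 4)*(p - 1)*(p + 2)*(p^2 - 4*p) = (p - 4)^2*(p - 1)*(p + 2)*(p)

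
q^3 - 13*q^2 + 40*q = q*(q - 8)*(q - 5)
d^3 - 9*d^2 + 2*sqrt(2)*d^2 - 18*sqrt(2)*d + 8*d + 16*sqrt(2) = (d - 8)*(d - 1)*(d + 2*sqrt(2))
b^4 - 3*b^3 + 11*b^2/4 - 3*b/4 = b*(b - 3/2)*(b - 1)*(b - 1/2)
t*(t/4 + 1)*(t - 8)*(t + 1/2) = t^4/4 - 7*t^3/8 - 17*t^2/2 - 4*t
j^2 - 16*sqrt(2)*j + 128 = (j - 8*sqrt(2))^2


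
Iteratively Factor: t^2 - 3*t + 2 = (t - 1)*(t - 2)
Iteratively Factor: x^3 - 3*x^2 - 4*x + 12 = (x - 2)*(x^2 - x - 6) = (x - 3)*(x - 2)*(x + 2)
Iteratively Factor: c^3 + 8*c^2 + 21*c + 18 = (c + 3)*(c^2 + 5*c + 6) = (c + 2)*(c + 3)*(c + 3)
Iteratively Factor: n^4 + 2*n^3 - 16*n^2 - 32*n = (n + 4)*(n^3 - 2*n^2 - 8*n) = n*(n + 4)*(n^2 - 2*n - 8) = n*(n + 2)*(n + 4)*(n - 4)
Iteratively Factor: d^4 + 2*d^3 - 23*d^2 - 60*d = (d)*(d^3 + 2*d^2 - 23*d - 60) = d*(d + 4)*(d^2 - 2*d - 15) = d*(d - 5)*(d + 4)*(d + 3)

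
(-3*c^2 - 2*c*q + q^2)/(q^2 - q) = (-3*c^2 - 2*c*q + q^2)/(q*(q - 1))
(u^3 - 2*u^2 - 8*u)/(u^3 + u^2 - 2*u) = (u - 4)/(u - 1)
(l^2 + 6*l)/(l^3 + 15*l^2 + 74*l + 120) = l/(l^2 + 9*l + 20)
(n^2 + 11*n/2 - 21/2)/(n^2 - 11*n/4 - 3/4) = 2*(-2*n^2 - 11*n + 21)/(-4*n^2 + 11*n + 3)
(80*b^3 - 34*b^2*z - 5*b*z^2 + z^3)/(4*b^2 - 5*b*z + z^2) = (80*b^3 - 34*b^2*z - 5*b*z^2 + z^3)/(4*b^2 - 5*b*z + z^2)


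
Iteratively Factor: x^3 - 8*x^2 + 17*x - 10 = (x - 2)*(x^2 - 6*x + 5) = (x - 2)*(x - 1)*(x - 5)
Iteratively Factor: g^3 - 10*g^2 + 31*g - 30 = (g - 3)*(g^2 - 7*g + 10) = (g - 3)*(g - 2)*(g - 5)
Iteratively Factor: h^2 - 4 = (h + 2)*(h - 2)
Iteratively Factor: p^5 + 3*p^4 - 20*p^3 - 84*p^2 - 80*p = (p + 4)*(p^4 - p^3 - 16*p^2 - 20*p) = (p + 2)*(p + 4)*(p^3 - 3*p^2 - 10*p) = (p + 2)^2*(p + 4)*(p^2 - 5*p) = p*(p + 2)^2*(p + 4)*(p - 5)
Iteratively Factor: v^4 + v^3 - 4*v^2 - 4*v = (v)*(v^3 + v^2 - 4*v - 4) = v*(v + 1)*(v^2 - 4) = v*(v - 2)*(v + 1)*(v + 2)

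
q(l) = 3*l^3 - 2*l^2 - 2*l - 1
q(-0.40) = -0.71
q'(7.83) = 518.46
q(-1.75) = -19.70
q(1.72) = 4.91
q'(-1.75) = 32.56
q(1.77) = 5.83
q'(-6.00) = 346.00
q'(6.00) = 298.00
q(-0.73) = -1.77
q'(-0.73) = 5.72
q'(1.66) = 16.16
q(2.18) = 16.22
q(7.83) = 1300.87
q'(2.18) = 32.05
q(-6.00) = -709.00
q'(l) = 9*l^2 - 4*l - 2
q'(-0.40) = 1.04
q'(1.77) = 19.12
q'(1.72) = 17.75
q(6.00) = 563.00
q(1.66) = 3.89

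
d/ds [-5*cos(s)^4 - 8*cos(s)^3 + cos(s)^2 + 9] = 2*(10*cos(s)^2 + 12*cos(s) - 1)*sin(s)*cos(s)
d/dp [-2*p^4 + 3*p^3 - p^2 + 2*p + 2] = -8*p^3 + 9*p^2 - 2*p + 2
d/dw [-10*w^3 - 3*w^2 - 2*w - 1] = -30*w^2 - 6*w - 2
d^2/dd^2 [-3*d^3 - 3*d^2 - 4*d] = -18*d - 6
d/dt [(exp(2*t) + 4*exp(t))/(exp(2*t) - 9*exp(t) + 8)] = (-13*exp(2*t) + 16*exp(t) + 32)*exp(t)/(exp(4*t) - 18*exp(3*t) + 97*exp(2*t) - 144*exp(t) + 64)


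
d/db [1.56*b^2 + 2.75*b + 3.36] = 3.12*b + 2.75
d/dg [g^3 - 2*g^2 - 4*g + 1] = 3*g^2 - 4*g - 4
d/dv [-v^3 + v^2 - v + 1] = -3*v^2 + 2*v - 1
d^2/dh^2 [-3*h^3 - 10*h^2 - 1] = -18*h - 20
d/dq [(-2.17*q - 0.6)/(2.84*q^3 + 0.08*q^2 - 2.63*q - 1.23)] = (12.3256*q^3 + 5.2856*q^2 + 0.096*q + 1.0911)/(8.0656*q^6 + 0.4544*q^5 - 14.932*q^4 - 7.4072*q^3 + 6.7201*q^2 + 6.4698*q + 1.5129)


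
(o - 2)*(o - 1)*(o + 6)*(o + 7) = o^4 + 10*o^3 + 5*o^2 - 100*o + 84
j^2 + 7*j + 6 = (j + 1)*(j + 6)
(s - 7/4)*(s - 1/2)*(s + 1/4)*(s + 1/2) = s^4 - 3*s^3/2 - 11*s^2/16 + 3*s/8 + 7/64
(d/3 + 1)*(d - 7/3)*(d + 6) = d^3/3 + 20*d^2/9 - d - 14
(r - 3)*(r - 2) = r^2 - 5*r + 6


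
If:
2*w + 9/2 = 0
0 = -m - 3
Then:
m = -3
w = -9/4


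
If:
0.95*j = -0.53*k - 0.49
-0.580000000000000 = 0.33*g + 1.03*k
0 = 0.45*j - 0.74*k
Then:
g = -1.03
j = -0.39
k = -0.23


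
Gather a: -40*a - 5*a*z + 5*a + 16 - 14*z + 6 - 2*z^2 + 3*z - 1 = a*(-5*z - 35) - 2*z^2 - 11*z + 21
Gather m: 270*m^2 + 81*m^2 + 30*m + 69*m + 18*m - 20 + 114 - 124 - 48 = 351*m^2 + 117*m - 78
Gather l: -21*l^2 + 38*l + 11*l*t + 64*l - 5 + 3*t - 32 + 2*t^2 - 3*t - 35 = -21*l^2 + l*(11*t + 102) + 2*t^2 - 72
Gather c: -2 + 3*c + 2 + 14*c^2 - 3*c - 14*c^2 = 0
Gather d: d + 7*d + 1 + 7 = 8*d + 8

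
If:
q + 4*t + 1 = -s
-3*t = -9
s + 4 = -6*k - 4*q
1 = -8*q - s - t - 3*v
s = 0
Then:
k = 8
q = -13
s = 0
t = 3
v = 100/3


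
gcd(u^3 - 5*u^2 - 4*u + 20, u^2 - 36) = 1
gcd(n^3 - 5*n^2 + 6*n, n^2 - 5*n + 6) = n^2 - 5*n + 6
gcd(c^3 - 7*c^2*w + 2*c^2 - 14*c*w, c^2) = c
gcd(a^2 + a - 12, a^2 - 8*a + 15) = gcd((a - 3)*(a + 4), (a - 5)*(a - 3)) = a - 3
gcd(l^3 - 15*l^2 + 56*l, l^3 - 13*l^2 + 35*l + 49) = l - 7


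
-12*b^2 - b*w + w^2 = (-4*b + w)*(3*b + w)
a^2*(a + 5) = a^3 + 5*a^2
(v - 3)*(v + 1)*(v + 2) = v^3 - 7*v - 6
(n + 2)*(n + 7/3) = n^2 + 13*n/3 + 14/3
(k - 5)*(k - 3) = k^2 - 8*k + 15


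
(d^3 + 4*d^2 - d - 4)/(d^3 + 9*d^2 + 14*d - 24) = (d + 1)/(d + 6)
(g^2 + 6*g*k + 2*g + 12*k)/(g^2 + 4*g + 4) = (g + 6*k)/(g + 2)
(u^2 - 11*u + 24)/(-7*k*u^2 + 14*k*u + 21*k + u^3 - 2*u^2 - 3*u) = (u - 8)/(-7*k*u - 7*k + u^2 + u)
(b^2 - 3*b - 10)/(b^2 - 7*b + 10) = (b + 2)/(b - 2)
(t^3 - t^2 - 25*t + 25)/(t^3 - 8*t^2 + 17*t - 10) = (t + 5)/(t - 2)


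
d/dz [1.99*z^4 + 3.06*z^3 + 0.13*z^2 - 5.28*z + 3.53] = 7.96*z^3 + 9.18*z^2 + 0.26*z - 5.28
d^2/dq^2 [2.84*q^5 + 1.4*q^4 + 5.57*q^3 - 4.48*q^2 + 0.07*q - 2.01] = 56.8*q^3 + 16.8*q^2 + 33.42*q - 8.96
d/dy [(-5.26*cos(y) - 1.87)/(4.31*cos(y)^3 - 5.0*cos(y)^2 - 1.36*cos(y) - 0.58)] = (-45.3412*cos(y)^3 + 2.1209*cos(y)^2 + 18.7*cos(y) - 0.5076)*sin(y)/(18.5761*cos(y)^6 - 43.1*cos(y)^5 + 13.2768*cos(y)^4 + 8.6004*cos(y)^3 + 7.6496*cos(y)^2 + 1.5776*cos(y) + 0.3364)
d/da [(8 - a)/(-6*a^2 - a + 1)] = (6*a^2 + a - (a - 8)*(12*a + 1) - 1)/(6*a^2 + a - 1)^2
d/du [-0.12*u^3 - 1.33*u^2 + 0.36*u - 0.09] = -0.36*u^2 - 2.66*u + 0.36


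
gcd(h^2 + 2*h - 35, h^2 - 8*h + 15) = h - 5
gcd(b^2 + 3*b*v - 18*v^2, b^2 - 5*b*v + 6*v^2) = -b + 3*v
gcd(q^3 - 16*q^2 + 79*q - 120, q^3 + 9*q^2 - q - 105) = q - 3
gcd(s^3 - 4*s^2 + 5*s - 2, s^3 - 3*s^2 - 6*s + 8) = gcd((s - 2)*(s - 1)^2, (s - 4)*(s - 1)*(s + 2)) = s - 1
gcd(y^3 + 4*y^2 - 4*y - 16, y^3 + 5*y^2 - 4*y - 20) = y^2 - 4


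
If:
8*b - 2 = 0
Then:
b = 1/4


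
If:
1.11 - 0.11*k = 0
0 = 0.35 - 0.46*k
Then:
No Solution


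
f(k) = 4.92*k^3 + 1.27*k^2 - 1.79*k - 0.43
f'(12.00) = 2154.13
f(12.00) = 8662.73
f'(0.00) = -1.79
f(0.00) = -0.43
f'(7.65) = 881.43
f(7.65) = 2262.87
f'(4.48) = 305.83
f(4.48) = 459.42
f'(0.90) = 12.45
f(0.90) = 2.57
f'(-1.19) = 16.09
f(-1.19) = -4.79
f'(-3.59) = 179.32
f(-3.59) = -205.28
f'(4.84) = 356.27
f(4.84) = 578.49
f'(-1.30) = 19.85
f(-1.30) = -6.77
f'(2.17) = 73.23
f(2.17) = 51.94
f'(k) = 14.76*k^2 + 2.54*k - 1.79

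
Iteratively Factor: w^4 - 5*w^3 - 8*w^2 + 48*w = (w + 3)*(w^3 - 8*w^2 + 16*w) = (w - 4)*(w + 3)*(w^2 - 4*w) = (w - 4)^2*(w + 3)*(w)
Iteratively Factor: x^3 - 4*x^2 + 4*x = (x - 2)*(x^2 - 2*x) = (x - 2)^2*(x)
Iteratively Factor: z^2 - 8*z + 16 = (z - 4)*(z - 4)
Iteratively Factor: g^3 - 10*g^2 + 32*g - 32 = (g - 2)*(g^2 - 8*g + 16) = (g - 4)*(g - 2)*(g - 4)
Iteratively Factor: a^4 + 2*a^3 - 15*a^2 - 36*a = (a + 3)*(a^3 - a^2 - 12*a) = (a - 4)*(a + 3)*(a^2 + 3*a) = (a - 4)*(a + 3)^2*(a)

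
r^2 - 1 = (r - 1)*(r + 1)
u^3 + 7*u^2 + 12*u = u*(u + 3)*(u + 4)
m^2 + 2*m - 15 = (m - 3)*(m + 5)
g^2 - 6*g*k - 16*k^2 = (g - 8*k)*(g + 2*k)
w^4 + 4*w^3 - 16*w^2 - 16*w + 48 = (w - 2)^2*(w + 2)*(w + 6)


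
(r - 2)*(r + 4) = r^2 + 2*r - 8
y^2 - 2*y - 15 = (y - 5)*(y + 3)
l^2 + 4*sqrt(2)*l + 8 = (l + 2*sqrt(2))^2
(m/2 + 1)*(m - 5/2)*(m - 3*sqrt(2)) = m^3/2 - 3*sqrt(2)*m^2/2 - m^2/4 - 5*m/2 + 3*sqrt(2)*m/4 + 15*sqrt(2)/2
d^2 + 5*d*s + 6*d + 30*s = (d + 6)*(d + 5*s)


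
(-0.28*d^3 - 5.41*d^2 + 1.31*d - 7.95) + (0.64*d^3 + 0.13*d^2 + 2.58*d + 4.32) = 0.36*d^3 - 5.28*d^2 + 3.89*d - 3.63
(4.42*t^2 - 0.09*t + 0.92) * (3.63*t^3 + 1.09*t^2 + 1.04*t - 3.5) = 16.0446*t^5 + 4.4911*t^4 + 7.8383*t^3 - 14.5608*t^2 + 1.2718*t - 3.22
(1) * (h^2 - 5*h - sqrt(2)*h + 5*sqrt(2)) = h^2 - 5*h - sqrt(2)*h + 5*sqrt(2)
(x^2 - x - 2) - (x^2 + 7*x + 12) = -8*x - 14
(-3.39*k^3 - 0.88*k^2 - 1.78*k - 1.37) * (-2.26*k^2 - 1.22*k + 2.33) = 7.6614*k^5 + 6.1246*k^4 - 2.8023*k^3 + 3.2174*k^2 - 2.476*k - 3.1921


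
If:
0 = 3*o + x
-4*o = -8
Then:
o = 2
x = -6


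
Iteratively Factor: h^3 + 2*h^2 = (h + 2)*(h^2) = h*(h + 2)*(h)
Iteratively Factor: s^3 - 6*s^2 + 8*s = (s - 4)*(s^2 - 2*s) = s*(s - 4)*(s - 2)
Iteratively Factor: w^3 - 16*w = (w - 4)*(w^2 + 4*w) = w*(w - 4)*(w + 4)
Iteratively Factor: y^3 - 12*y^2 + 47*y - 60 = (y - 4)*(y^2 - 8*y + 15) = (y - 4)*(y - 3)*(y - 5)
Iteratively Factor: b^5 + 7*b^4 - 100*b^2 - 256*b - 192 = (b + 3)*(b^4 + 4*b^3 - 12*b^2 - 64*b - 64) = (b + 2)*(b + 3)*(b^3 + 2*b^2 - 16*b - 32) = (b - 4)*(b + 2)*(b + 3)*(b^2 + 6*b + 8) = (b - 4)*(b + 2)^2*(b + 3)*(b + 4)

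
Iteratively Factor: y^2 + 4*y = (y + 4)*(y)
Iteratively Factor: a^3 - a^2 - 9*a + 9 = (a + 3)*(a^2 - 4*a + 3) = (a - 3)*(a + 3)*(a - 1)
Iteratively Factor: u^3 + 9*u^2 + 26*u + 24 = (u + 3)*(u^2 + 6*u + 8) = (u + 2)*(u + 3)*(u + 4)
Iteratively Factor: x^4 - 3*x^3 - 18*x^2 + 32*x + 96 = (x - 4)*(x^3 + x^2 - 14*x - 24) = (x - 4)*(x + 3)*(x^2 - 2*x - 8) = (x - 4)*(x + 2)*(x + 3)*(x - 4)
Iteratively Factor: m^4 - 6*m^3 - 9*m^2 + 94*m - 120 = (m - 5)*(m^3 - m^2 - 14*m + 24) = (m - 5)*(m + 4)*(m^2 - 5*m + 6) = (m - 5)*(m - 3)*(m + 4)*(m - 2)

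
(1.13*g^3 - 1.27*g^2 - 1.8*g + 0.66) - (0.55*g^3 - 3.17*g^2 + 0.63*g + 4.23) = 0.58*g^3 + 1.9*g^2 - 2.43*g - 3.57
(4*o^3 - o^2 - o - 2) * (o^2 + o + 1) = 4*o^5 + 3*o^4 + 2*o^3 - 4*o^2 - 3*o - 2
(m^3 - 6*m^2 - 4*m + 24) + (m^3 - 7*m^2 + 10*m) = 2*m^3 - 13*m^2 + 6*m + 24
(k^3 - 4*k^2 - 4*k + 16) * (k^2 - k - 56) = k^5 - 5*k^4 - 56*k^3 + 244*k^2 + 208*k - 896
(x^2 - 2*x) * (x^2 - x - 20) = x^4 - 3*x^3 - 18*x^2 + 40*x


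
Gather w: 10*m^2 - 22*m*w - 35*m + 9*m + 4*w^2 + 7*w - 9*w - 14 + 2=10*m^2 - 26*m + 4*w^2 + w*(-22*m - 2) - 12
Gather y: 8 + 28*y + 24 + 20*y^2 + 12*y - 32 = 20*y^2 + 40*y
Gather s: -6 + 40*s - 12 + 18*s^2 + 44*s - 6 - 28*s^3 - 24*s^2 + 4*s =-28*s^3 - 6*s^2 + 88*s - 24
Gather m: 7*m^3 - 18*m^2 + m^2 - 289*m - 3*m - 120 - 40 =7*m^3 - 17*m^2 - 292*m - 160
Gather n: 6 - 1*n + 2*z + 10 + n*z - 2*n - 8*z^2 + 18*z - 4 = n*(z - 3) - 8*z^2 + 20*z + 12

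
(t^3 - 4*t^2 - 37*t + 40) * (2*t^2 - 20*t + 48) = 2*t^5 - 28*t^4 + 54*t^3 + 628*t^2 - 2576*t + 1920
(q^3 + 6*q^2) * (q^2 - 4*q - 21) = q^5 + 2*q^4 - 45*q^3 - 126*q^2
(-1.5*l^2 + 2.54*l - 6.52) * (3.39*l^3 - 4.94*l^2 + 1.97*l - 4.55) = -5.085*l^5 + 16.0206*l^4 - 37.6054*l^3 + 44.0376*l^2 - 24.4014*l + 29.666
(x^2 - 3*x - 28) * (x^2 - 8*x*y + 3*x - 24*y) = x^4 - 8*x^3*y - 37*x^2 + 296*x*y - 84*x + 672*y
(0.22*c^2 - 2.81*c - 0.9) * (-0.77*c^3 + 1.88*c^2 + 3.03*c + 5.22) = -0.1694*c^5 + 2.5773*c^4 - 3.9232*c^3 - 9.0579*c^2 - 17.3952*c - 4.698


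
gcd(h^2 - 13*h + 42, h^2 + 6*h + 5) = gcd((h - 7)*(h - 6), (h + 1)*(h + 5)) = 1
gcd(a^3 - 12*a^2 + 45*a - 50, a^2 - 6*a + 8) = a - 2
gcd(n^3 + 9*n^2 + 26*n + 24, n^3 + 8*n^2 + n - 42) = n + 3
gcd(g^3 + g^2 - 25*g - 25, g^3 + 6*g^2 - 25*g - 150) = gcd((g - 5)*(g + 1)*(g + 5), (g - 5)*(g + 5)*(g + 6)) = g^2 - 25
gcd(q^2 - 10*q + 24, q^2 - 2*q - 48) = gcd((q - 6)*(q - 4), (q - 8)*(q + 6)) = 1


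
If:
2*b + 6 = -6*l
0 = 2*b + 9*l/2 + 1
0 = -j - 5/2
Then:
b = 7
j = -5/2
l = -10/3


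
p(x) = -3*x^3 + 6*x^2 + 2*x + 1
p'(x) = -9*x^2 + 12*x + 2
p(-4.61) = 413.21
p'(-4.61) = -244.59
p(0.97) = 5.85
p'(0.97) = 5.17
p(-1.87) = 37.86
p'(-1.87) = -51.91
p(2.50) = -3.38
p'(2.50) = -24.25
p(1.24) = 6.99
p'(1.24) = 3.04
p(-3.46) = 190.17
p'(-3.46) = -147.26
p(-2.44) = 75.42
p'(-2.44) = -80.86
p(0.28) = 1.96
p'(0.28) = 4.65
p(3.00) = -20.00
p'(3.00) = -43.00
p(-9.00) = 2656.00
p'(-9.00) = -835.00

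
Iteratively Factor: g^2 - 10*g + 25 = (g - 5)*(g - 5)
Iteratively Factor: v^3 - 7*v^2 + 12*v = (v)*(v^2 - 7*v + 12) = v*(v - 4)*(v - 3)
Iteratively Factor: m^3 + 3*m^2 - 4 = (m + 2)*(m^2 + m - 2) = (m - 1)*(m + 2)*(m + 2)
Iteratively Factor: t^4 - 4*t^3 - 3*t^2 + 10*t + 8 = (t + 1)*(t^3 - 5*t^2 + 2*t + 8) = (t - 4)*(t + 1)*(t^2 - t - 2) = (t - 4)*(t - 2)*(t + 1)*(t + 1)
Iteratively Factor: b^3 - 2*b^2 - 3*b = (b + 1)*(b^2 - 3*b) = (b - 3)*(b + 1)*(b)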